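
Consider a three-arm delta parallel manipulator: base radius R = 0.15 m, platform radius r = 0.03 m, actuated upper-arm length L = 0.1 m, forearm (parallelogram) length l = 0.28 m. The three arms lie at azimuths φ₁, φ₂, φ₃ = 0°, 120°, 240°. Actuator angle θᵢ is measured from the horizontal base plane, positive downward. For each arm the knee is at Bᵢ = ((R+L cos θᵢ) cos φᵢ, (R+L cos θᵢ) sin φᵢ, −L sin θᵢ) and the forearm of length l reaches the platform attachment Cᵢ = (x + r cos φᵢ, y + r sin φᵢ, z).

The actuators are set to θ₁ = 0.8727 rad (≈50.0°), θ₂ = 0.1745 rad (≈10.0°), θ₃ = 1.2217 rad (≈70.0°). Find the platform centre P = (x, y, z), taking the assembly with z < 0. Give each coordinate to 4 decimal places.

(-0.0119, 0.0839, -0.2579)

φ1=0.0°: virtual centre (0.1843, 0.0000, -0.0766), radius l
arm 2 at φ=120.0°: e+L cos θ2 = 0.2185;  centre 2 = (-0.1092, 0.1892, -0.0174)
arm 3 at φ=240.0°: e+L cos θ3 = 0.1542;  centre 3 = (-0.0771, -0.1335, -0.0940)
subtract pairs → two planes through P
linear system: -0.5870x+0.3784y = 0.0082−0.1185z; -0.5228x+-0.2671y = -0.0072−-0.0347z
Cramer: x(z) = 0.0015+0.0522z;  y(z) = 0.0240-0.2322z
quadratic in z: (1.0566)z²+(0.1230)z+(-0.0386)=0, √Δ=0.4220 → z ∈ {-0.2579, 0.1415}; z = -0.2579 (taking z<0)
x = -0.0119, y = 0.0839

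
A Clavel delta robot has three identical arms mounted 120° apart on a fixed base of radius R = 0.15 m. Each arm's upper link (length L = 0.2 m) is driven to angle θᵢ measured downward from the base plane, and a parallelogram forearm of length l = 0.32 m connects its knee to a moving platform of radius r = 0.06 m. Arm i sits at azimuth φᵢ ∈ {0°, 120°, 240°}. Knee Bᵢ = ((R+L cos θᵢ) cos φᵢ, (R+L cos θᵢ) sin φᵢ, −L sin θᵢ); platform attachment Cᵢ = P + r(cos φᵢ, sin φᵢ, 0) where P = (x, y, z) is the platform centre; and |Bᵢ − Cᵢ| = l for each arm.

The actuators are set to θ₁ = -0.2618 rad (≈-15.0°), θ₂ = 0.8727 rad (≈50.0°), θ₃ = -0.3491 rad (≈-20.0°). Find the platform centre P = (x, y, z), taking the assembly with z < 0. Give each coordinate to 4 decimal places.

φ1=0.0°: virtual centre (0.2832, 0.0000, 0.0518), radius l
φ2=120.0°: virtual centre (-0.1093, 0.1893, -0.1532), radius l
arm 3 at φ=240.0°: (R−r)+L cos θ3 = 0.2779;  O3 = (-0.1390, -0.2407, 0.0684)
|O₂|²−|O₁|² = -0.0116;  |O₃|²−|O₁|² = -0.0009
plane₁₂: -0.7849x+0.3785y+-0.4100z = -0.0116
Cramer: x(z) = 0.0085-0.2649z;  y(z) = -0.0130+0.5337z
into |P−O₁|² = l²: 1.3550z² + 0.0281z + -0.0241 = 0;  Δ = 0.1315;  z = -0.1442 or 0.1235 → z<0 root = -0.1442
x = 0.0467, y = -0.0900

(0.0467, -0.0900, -0.1442)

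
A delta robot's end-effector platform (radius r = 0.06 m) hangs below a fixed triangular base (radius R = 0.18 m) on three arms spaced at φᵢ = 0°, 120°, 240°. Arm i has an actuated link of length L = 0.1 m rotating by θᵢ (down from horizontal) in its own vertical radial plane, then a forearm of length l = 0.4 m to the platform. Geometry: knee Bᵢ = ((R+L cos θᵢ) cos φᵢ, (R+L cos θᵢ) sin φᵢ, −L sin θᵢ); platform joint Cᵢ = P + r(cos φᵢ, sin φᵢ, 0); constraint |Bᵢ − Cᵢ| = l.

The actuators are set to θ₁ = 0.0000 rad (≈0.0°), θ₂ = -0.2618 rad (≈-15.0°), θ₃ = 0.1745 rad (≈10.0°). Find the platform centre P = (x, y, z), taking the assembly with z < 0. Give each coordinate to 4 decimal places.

(-0.0035, 0.0372, -0.3297)

φ1=0.0°: virtual centre (0.2200, 0.0000, 0.0000), radius l
arm 2 at φ=120.0°: ρ2 = 0.2166;  S2 = (-0.1083, 0.1876, 0.0259)
S3 = (0.2185·cos240.0°, 0.2185·sin240.0°, -0.0174) = (-0.1092, -0.1892, -0.0174)
|S₂|²−|S₁|² = -0.0008;  |S₃|²−|S₁|² = -0.0004
plane₁₂: -0.6566x+0.3751y+0.0518z = -0.0008
det = 0.4955;  x = 0.0009+0.0132z,  y = -0.0006+-0.1148z
into |P−S₁|² = l²: 1.0134z² + -0.0057z + -0.1120 = 0;  Δ = 0.4540;  z = -0.3297 or 0.3353 → z<0 root = -0.3297
x = -0.0035, y = 0.0372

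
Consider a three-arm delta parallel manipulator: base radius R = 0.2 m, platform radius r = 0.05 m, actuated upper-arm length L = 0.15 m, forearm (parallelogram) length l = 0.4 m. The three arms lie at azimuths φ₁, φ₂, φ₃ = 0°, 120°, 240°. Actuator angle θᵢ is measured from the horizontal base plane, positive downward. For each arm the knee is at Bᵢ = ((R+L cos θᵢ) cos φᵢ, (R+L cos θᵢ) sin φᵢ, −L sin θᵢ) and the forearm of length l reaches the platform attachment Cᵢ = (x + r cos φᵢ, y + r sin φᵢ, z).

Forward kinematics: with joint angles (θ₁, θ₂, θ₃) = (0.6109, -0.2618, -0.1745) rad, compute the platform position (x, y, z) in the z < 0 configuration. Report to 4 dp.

S1 = (0.2729·cos0.0°, 0.2729·sin0.0°, -0.0860) = (0.2729, 0.0000, -0.0860)
arm 2 at φ=120.0°: e+L cos θ2 = 0.2949;  S2 = (-0.1474, 0.2554, 0.0388)
φ3=240.0°: virtual centre (-0.1489, -0.2578, 0.0260), radius l
eliminate P² terms by subtracting sphere 1 from 2 and 3
plane₁₂: -0.8406x+0.5108y+0.2497z = 0.0066
Cramer: x(z) = -0.0083+0.2815z;  y(z) = -0.0008-0.0257z
into |P−S₁|² = l²: 1.0799z² + 0.0138z + -0.0735 = 0;  Δ = 0.3177;  z = -0.2674 or 0.2546 → z<0 root = -0.2674
x = -0.0836, y = 0.0061

(-0.0836, 0.0061, -0.2674)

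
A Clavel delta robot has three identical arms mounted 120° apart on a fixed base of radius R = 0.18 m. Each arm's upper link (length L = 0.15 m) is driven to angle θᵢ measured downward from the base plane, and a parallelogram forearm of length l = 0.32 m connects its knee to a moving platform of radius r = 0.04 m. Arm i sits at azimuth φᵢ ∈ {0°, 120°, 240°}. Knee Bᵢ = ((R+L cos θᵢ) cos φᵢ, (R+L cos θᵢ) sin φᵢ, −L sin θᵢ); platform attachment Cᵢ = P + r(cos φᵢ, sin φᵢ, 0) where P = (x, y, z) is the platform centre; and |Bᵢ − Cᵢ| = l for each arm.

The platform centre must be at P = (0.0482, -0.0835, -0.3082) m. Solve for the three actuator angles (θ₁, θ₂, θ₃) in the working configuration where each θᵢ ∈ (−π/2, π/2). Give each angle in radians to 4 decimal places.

θ₁ = 0.6110, θ₂ = 1.3093, θ₃ = 0.6109

φ1=0.0° → target in arm frame (0.0482, -0.0835)
  e−x'=0.0918;  (l²−L²−(e−x')²−y'²−z²)/2L = -0.1016
  γ=atan2(-0.3082,0.0918)=-1.2813;  ψ=arccos(-0.3160)=1.8923;  θ1=γ+ψ≈0.6110
rotate P by −φ2: (-0.0964, 0.0000, -0.3082)
  A cos θ + B sin θ = C:  0.2364·cos θ + -0.3082·sin θ = -0.2366
  γ=atan2(-0.3082,0.2364)=-0.9165;  ψ=arccos(-0.6091)=2.2257;  θ2=γ+ψ≈1.3093
φ3=240.0° → target in arm frame (0.0482, 0.0835)
  A cos θ + B sin θ = C:  0.0918·cos θ + -0.3082·sin θ = -0.1016
  θ3 = atan2(B,A) + arccos(C/0.3216) = 0.6109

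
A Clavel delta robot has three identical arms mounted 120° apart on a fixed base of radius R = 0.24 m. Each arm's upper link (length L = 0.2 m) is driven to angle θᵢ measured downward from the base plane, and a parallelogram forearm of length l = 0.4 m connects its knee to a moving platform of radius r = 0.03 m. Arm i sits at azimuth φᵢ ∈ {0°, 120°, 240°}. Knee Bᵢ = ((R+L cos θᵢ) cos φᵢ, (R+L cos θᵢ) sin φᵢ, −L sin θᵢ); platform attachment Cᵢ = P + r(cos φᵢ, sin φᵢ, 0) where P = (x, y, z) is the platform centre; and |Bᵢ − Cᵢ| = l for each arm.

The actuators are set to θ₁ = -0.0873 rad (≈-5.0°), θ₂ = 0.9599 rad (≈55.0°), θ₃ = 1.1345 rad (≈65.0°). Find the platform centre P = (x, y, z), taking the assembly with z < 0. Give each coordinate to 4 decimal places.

φ1=0.0°: virtual centre (0.4092, 0.0000, 0.0174), radius l
centre 2 = (0.3247·cos120.0°, 0.3247·sin120.0°, -0.1638) = (-0.1624, 0.2812, -0.1638)
φ3=240.0°: virtual centre (-0.1473, -0.2551, -0.1813), radius l
subtract pairs → two planes through P
linear system: -1.1432x+0.5624y = -0.0355−-0.3625z; -1.1130x+-0.5101y = -0.0482−-0.3974z
det = 1.2091;  x = 0.0374+-0.3378z,  y = 0.0129+-0.0420z
quadratic in z: (1.1159)z²+(0.2153)z+(-0.0213)=0, √Δ=0.3758 → z ∈ {-0.2648, 0.0719}; z = -0.2648 (taking z<0)
x = 0.1268, y = 0.0240

(0.1268, 0.0240, -0.2648)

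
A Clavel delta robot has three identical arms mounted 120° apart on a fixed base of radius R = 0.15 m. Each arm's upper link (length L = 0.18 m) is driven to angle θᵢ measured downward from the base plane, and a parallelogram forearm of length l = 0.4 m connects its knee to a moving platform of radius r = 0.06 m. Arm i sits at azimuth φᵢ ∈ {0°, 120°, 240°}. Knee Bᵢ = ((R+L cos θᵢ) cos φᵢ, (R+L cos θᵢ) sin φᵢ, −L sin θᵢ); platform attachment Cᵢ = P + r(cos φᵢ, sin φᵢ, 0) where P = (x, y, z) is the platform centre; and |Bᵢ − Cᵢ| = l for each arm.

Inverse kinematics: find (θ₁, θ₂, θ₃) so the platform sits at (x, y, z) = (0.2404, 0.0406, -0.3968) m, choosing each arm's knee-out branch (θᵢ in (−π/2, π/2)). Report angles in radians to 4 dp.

arm 1 (φ=0.0°): x'=0.2404, y'=0.0406
  A cos θ + B sin θ = C:  -0.1504·cos θ + -0.3968·sin θ = -0.1503
  θ1 = atan2(B,A) + arccos(C/0.4243) = -0.0002
rotate P by −φ2: (-0.0850, -0.2285, -0.3968)
  A cos θ + B sin θ = C:  0.1750·cos θ + -0.3968·sin θ = -0.3130
  γ=atan2(-0.3968,0.1750)=-1.1553;  ψ=arccos(-0.7218)=2.3772;  θ2=γ+ψ≈1.2219
arm 3 (φ=240.0°): x'=-0.1554, y'=0.1879
  A=0.2454, B=-0.3968, C=(l²−L²−A²−y'²−z²)/(2L)=-0.3482
  √(A²+B²)=0.4665;  θ3 = -1.0170+2.4134 ≈ 1.3964

θ₁ = -0.0002, θ₂ = 1.2219, θ₃ = 1.3964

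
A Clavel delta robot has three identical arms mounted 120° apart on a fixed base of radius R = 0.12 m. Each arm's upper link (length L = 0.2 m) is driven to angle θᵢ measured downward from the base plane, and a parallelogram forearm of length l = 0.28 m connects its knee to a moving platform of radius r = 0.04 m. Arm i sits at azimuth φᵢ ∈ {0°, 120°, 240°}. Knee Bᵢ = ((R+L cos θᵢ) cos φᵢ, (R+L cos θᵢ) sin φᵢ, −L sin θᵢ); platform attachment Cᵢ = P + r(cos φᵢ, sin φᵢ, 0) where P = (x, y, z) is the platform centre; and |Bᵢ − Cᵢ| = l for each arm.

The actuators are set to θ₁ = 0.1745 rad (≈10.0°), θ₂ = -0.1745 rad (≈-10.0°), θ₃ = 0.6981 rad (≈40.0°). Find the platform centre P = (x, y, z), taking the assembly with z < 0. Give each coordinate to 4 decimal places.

(0.0096, 0.0467, -0.1037)

arm 1 at φ=0.0°: ρ1 = 0.2770;  centre 1 = (0.2770, 0.0000, -0.0347)
φ2=120.0°: virtual centre (-0.1385, 0.2399, 0.0347), radius l
arm 3 at φ=240.0°: ρ3 = 0.2332;  centre 3 = (-0.1166, -0.2020, -0.1286)
eliminate P² terms by subtracting sphere 1 from 2 and 3
plane₁₂: -0.8309x+0.4797y+0.1389z = 0.0000
det = 0.7132;  x = 0.0047+-0.0476z,  y = 0.0082+-0.3719z
into |P−centre ₁|² = l²: 1.1406z² + 0.0893z + -0.0030 = 0;  Δ = 0.0217;  z = -0.1037 or 0.0254 → z<0 root = -0.1037
x = 0.0096, y = 0.0467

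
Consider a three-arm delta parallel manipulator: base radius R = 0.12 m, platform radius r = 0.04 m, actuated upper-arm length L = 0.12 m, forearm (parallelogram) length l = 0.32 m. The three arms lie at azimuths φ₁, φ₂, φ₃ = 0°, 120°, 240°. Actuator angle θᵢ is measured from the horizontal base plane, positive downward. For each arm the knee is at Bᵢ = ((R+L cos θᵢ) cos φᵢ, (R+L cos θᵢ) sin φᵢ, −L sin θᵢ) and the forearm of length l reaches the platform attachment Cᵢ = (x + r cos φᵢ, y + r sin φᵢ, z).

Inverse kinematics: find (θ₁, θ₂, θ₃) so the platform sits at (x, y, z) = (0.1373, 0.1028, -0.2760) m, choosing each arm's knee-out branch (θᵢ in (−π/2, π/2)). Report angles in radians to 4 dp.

arm 1 (φ=0.0°): x'=0.1373, y'=0.1028
  A cos θ + B sin θ = C:  -0.0573·cos θ + -0.2760·sin θ = -0.0084
  γ=atan2(-0.2760,-0.0573)=-1.7755;  ψ=arccos(-0.0300)=1.6008;  θ1=γ+ψ≈-0.1747
φ2=120.0° → target in arm frame (0.0204, -0.1703)
  A cos θ + B sin θ = C:  0.0596·cos θ + -0.2760·sin θ = -0.0864
  γ=atan2(-0.2760,0.0596)=-1.3580;  ψ=arccos(-0.3060)=1.8818;  θ2=γ+ψ≈0.5237
φ3=240.0° → target in arm frame (-0.1577, 0.0675)
  A=0.2377, B=-0.2760, C=(l²−L²−A²−y'²−z²)/(2L)=-0.2051
  √(A²+B²)=0.3642;  θ3 = -0.8599+2.1689 ≈ 1.3091

θ₁ = -0.1747, θ₂ = 0.5237, θ₃ = 1.3091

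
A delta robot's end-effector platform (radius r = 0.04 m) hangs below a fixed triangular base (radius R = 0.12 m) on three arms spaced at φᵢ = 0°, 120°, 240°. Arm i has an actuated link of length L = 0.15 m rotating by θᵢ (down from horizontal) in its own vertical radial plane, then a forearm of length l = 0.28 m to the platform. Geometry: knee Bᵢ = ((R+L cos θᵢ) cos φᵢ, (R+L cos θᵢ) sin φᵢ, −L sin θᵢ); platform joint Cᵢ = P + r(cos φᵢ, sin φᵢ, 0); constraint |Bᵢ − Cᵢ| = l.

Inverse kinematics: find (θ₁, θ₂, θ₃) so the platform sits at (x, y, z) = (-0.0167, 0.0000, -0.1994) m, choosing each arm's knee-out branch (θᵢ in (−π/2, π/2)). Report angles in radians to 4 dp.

φ1=0.0° → target in arm frame (-0.0167, 0.0000)
  A cos θ + B sin θ = C:  0.0967·cos θ + -0.1994·sin θ = 0.0226
  γ=atan2(-0.1994,0.0967)=-1.1193;  ψ=arccos(0.1021)=1.4685;  θ1=γ+ψ≈0.3492
arm 2 (φ=120.0°): x'=0.0083, y'=0.0145
  A=0.0716, B=-0.1994, C=(l²−L²−A²−y'²−z²)/(2L)=0.0360
  √(A²+B²)=0.2119;  θ2 = -1.2258+1.4001 ≈ 0.1743
rotate P by −φ3: (0.0084, -0.0145, -0.1994)
  e−x'=0.0716;  (l²−L²−(e−x')²−y'²−z²)/2L = 0.0360
  θ3 = atan2(B,A) + arccos(C/0.2119) = 0.1743

θ₁ = 0.3492, θ₂ = 0.1743, θ₃ = 0.1743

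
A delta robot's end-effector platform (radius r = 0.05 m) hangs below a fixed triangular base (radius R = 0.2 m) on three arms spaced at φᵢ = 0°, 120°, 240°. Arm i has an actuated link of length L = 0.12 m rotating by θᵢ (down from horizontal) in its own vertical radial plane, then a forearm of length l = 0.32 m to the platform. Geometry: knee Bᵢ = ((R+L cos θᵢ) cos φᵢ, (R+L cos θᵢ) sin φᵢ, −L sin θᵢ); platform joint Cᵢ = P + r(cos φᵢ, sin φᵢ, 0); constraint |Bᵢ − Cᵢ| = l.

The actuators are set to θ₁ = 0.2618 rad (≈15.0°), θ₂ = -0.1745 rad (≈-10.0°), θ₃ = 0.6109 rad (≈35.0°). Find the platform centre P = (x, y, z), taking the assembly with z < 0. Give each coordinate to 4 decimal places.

centre 1 = (0.2659·cos0.0°, 0.2659·sin0.0°, -0.0311) = (0.2659, 0.0000, -0.0311)
centre 2 = (0.2682·cos120.0°, 0.2682·sin120.0°, 0.0208) = (-0.1341, 0.2322, 0.0208)
arm 3 at φ=240.0°: e+L cos θ3 = 0.2483;  centre 3 = (-0.1241, -0.2150, -0.0688)
|centre ₂|²−|centre ₁|² = 0.0007;  |centre ₃|²−|centre ₁|² = -0.0053
[-0.8000 0.4645 0.1038]·P = 0.0007;  [-0.7801 -0.4301 -0.0755]·P = -0.0053
det = 0.7064;  x = 0.0031+0.0135z,  y = 0.0067+-0.2002z
sphere 1 gives Az²+Bz+C=0 with A=1.0403, B=0.0523, C=-0.0323;  B²−4AC=0.1371;  roots -0.2031, 0.1528;  negative root z = -0.2031
x = 0.0003, y = 0.0474

(0.0003, 0.0474, -0.2031)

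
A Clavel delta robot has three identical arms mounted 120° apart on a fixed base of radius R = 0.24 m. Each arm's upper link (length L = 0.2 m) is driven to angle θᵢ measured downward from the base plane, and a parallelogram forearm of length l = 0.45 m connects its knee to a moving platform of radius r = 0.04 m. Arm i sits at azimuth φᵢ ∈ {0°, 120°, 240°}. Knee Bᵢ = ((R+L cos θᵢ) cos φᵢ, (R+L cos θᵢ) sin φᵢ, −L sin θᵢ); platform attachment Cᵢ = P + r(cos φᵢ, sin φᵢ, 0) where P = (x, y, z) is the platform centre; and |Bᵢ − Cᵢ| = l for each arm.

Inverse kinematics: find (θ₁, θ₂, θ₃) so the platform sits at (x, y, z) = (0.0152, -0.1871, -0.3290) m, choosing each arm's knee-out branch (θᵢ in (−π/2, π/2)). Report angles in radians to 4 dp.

φ1=0.0° → target in arm frame (0.0152, -0.1871)
  A=0.1848, B=-0.3290, C=(l²−L²−A²−y'²−z²)/(2L)=-0.0372
  √(A²+B²)=0.3773;  θ1 = -1.0590+1.6697 ≈ 0.6106
φ2=120.0° → target in arm frame (-0.1696, 0.0804)
  A cos θ + B sin θ = C:  0.3696·cos θ + -0.3290·sin θ = -0.2221
  θ2 = atan2(B,A) + arccos(C/0.4948) = 1.3089
φ3=240.0° → target in arm frame (0.1544, 0.1067)
  A=0.0456, B=-0.3290, C=(l²−L²−A²−y'²−z²)/(2L)=0.1020
  γ=atan2(-0.3290,0.0456)=-1.4332;  ψ=arccos(0.3071)=1.2587;  θ3=γ+ψ≈-0.1745

θ₁ = 0.6106, θ₂ = 1.3089, θ₃ = -0.1745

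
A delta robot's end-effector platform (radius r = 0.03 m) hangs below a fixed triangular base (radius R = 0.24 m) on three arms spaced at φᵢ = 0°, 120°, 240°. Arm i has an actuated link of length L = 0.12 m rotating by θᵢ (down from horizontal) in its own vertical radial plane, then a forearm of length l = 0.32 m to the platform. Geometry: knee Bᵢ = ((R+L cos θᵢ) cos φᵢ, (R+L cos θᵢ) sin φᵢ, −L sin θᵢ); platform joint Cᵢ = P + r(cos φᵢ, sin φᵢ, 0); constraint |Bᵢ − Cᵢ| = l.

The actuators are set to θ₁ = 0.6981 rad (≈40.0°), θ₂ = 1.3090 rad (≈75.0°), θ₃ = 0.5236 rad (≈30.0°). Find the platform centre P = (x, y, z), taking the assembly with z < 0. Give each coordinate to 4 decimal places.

(0.0212, -0.0589, -0.2191)

arm 1 at φ=0.0°: ρ1 = 0.3019;  O1 = (0.3019, 0.0000, -0.0771)
arm 2 at φ=120.0°: ρ2 = 0.2411;  O2 = (-0.1205, 0.2088, -0.1159)
arm 3 at φ=240.0°: ρ3 = 0.3139;  O3 = (-0.1570, -0.2719, -0.0600)
subtract pairs → two planes through P
plane₁₂: -0.8449x+0.4175y+-0.0776z = -0.0256
Cramer: x(z) = 0.0140-0.0331z;  y(z) = -0.0329+0.1188z
sphere 1 gives Az²+Bz+C=0 with A=1.0152, B=0.1655, C=-0.0125;  B²−4AC=0.0780;  roots -0.2191, 0.0561;  negative root z = -0.2191
x = 0.0212, y = -0.0589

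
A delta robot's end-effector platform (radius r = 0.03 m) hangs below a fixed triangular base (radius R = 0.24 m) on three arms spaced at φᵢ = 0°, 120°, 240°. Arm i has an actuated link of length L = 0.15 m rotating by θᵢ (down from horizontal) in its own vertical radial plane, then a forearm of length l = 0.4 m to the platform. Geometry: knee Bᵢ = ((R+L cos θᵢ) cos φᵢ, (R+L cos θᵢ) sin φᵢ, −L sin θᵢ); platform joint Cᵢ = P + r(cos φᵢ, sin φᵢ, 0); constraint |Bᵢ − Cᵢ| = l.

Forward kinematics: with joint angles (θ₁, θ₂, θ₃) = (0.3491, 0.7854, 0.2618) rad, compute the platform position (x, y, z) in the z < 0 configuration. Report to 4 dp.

(0.0187, -0.0458, -0.2693)

arm 1 at φ=0.0°: (R−r)+L cos θ1 = 0.3510;  S1 = (0.3510, 0.0000, -0.0513)
arm 2 at φ=120.0°: (R−r)+L cos θ2 = 0.3161;  S2 = (-0.1580, 0.2737, -0.1061)
S3 = (0.3549·cos240.0°, 0.3549·sin240.0°, -0.0388) = (-0.1774, -0.3073, -0.0388)
subtract pairs → two planes through P
linear system: -1.0180x+0.5474y = -0.0147−-0.1095z; -1.0568x+-0.6147y = 0.0017−0.0250z
Cramer: x(z) = 0.0067-0.0445z;  y(z) = -0.0143+0.1172z
sphere 1 gives Az²+Bz+C=0 with A=1.0157, B=0.1299, C=-0.0387;  B²−4AC=0.1740;  roots -0.2693, 0.1414;  negative root z = -0.2693
x = 0.0187, y = -0.0458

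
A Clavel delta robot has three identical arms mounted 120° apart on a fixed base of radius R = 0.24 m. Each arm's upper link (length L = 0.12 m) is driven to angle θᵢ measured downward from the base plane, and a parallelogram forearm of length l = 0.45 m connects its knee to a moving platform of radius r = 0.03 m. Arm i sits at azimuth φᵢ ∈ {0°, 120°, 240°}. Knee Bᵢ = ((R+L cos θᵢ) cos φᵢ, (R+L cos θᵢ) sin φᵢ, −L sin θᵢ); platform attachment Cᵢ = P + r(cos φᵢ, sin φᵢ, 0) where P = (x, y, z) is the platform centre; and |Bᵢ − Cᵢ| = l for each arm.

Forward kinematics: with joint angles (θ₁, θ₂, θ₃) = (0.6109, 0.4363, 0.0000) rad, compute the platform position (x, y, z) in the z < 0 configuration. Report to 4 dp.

φ1=0.0°: virtual centre (0.3083, 0.0000, -0.0688), radius l
arm 2 at φ=120.0°: e+L cos θ2 = 0.3188;  S2 = (-0.1594, 0.2761, -0.0507)
arm 3 at φ=240.0°: e+L cos θ3 = 0.3300;  S3 = (-0.1650, -0.2858, 0.0000)
subtract pairs → two planes through P
linear system: -0.9354x+0.5521y = 0.0044−0.0362z; -0.9466x+-0.5716y = 0.0091−0.1377z
Cramer: x(z) = -0.0071+0.0915z;  y(z) = -0.0041+0.0893z
into |P−S₁|² = l²: 1.0164z² + 0.0792z + -0.0982 = 0;  Δ = 0.4057;  z = -0.3523 or 0.2744 → z<0 root = -0.3523
x = -0.0394, y = -0.0356

(-0.0394, -0.0356, -0.3523)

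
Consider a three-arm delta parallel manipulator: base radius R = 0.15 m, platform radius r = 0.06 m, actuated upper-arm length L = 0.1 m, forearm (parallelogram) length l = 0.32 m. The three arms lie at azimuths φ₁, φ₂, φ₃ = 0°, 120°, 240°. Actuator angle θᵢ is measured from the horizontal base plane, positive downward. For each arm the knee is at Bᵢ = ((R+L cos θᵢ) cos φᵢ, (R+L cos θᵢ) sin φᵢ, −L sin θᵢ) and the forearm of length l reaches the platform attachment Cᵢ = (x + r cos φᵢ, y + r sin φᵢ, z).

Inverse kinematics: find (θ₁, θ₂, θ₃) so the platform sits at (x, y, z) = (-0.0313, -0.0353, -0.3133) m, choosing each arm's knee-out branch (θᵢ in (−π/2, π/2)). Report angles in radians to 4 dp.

φ1=0.0° → target in arm frame (-0.0313, -0.0353)
  e−x'=0.1213;  (l²−L²−(e−x')²−y'²−z²)/2L = -0.1086
  γ=atan2(-0.3133,0.1213)=-1.2014;  ψ=arccos(-0.3232)=1.8999;  θ1=γ+ψ≈0.6985
arm 2 (φ=120.0°): x'=-0.0149, y'=0.0448
  A=0.1049, B=-0.3133, C=(l²−L²−A²−y'²−z²)/(2L)=-0.0938
  θ2 = atan2(B,A) + arccos(C/0.3304) = 0.6111
arm 3 (φ=240.0°): x'=0.0462, y'=-0.0095
  A=0.0438, B=-0.3133, C=(l²−L²−A²−y'²−z²)/(2L)=-0.0388
  √(A²+B²)=0.3163;  θ3 = -1.4320+1.6938 ≈ 0.2618

θ₁ = 0.6985, θ₂ = 0.6111, θ₃ = 0.2618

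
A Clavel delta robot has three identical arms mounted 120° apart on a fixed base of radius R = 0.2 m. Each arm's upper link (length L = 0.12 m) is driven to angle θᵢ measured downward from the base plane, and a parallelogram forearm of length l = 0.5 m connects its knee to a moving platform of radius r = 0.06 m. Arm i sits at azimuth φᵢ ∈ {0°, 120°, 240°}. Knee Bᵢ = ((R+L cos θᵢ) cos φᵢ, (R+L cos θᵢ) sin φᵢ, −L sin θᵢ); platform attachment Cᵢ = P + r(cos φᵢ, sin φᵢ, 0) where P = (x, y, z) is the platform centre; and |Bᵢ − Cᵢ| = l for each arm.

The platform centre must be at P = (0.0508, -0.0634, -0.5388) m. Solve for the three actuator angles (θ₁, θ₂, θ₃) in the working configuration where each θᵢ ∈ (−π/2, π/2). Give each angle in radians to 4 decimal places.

φ1=0.0° → target in arm frame (0.0508, -0.0634)
  e−x'=0.0892;  (l²−L²−(e−x')²−y'²−z²)/2L = -0.2778
  √(A²+B²)=0.5461;  θ1 = -1.4067+2.1045 ≈ 0.6978
rotate P by −φ2: (-0.0803, -0.0123, -0.5388)
  A cos θ + B sin θ = C:  0.2203·cos θ + -0.5388·sin θ = -0.4308
  θ2 = atan2(B,A) + arccos(C/0.5821) = 1.2213
rotate P by −φ3: (0.0295, 0.0757, -0.5388)
  A=0.1105, B=-0.5388, C=(l²−L²−A²−y'²−z²)/(2L)=-0.3027
  θ3 = atan2(B,A) + arccos(C/0.5500) = 0.7850

θ₁ = 0.6978, θ₂ = 1.2213, θ₃ = 0.7850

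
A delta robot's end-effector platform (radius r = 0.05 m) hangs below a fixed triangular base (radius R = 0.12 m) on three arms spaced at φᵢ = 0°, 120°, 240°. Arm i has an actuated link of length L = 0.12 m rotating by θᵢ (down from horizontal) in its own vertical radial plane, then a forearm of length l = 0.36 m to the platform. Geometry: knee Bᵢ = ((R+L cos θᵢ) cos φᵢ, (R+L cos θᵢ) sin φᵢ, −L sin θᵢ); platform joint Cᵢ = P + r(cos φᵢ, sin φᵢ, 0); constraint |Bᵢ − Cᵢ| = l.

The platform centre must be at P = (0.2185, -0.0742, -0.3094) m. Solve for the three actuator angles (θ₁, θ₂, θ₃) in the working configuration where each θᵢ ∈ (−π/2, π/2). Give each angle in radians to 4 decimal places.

rotate P by −φ1: (0.2185, -0.0742, -0.3094)
  A cos θ + B sin θ = C:  -0.1485·cos θ + -0.3094·sin θ = -0.0337
  θ1 = atan2(B,A) + arccos(C/0.3432) = -0.3492
rotate P by −φ2: (-0.1735, -0.1521, -0.3094)
  e−x'=0.2435;  (l²−L²−(e−x')²−y'²−z²)/2L = -0.2624
  √(A²+B²)=0.3937;  θ2 = -0.9040+2.3001 ≈ 1.3961
φ3=240.0° → target in arm frame (-0.0450, 0.2263)
  A cos θ + B sin θ = C:  0.1150·cos θ + -0.3094·sin θ = -0.1874
  γ=atan2(-0.3094,0.1150)=-1.2150;  ψ=arccos(-0.5677)=2.1745;  θ3=γ+ψ≈0.9596

θ₁ = -0.3492, θ₂ = 1.3961, θ₃ = 0.9596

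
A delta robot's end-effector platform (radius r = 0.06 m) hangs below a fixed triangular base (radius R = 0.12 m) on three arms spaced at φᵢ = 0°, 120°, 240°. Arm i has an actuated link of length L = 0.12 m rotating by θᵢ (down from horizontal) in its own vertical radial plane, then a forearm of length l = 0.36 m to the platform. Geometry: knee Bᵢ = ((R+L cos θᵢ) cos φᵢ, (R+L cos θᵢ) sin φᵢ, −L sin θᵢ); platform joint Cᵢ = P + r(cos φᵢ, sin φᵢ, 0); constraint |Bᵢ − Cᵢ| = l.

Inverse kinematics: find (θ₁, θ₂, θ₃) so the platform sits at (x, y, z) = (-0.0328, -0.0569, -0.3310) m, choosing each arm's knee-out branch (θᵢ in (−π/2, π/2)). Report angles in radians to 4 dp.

arm 1 (φ=0.0°): x'=-0.0328, y'=-0.0569
  A cos θ + B sin θ = C:  0.0928·cos θ + -0.3310·sin θ = -0.0259
  θ1 = atan2(B,A) + arccos(C/0.3438) = 0.3487
arm 2 (φ=120.0°): x'=-0.0329, y'=0.0569
  A=0.0929, B=-0.3310, C=(l²−L²−A²−y'²−z²)/(2L)=-0.0259
  γ=atan2(-0.3310,0.0929)=-1.2972;  ψ=arccos(-0.0754)=1.6463;  θ2=γ+ψ≈0.3490
arm 3 (φ=240.0°): x'=0.0657, y'=0.0000
  e−x'=-0.0057;  (l²−L²−(e−x')²−y'²−z²)/2L = 0.0234
  √(A²+B²)=0.3310;  θ3 = -1.5879+1.5002 ≈ -0.0878

θ₁ = 0.3487, θ₂ = 0.3490, θ₃ = -0.0878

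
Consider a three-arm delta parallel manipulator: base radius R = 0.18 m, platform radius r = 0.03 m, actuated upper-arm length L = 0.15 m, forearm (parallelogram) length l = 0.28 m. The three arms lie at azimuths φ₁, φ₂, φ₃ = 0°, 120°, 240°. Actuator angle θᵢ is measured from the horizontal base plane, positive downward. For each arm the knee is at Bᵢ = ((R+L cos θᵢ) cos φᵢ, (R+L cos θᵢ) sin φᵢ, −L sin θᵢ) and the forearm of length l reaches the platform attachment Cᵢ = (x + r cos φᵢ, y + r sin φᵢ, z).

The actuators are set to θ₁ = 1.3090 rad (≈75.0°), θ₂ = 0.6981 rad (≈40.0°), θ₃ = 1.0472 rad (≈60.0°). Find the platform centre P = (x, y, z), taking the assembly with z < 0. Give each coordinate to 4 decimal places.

(-0.0538, 0.0337, -0.2806)

arm 1 at φ=0.0°: e+L cos θ1 = 0.1888;  centre 1 = (0.1888, 0.0000, -0.1449)
arm 2 at φ=120.0°: e+L cos θ2 = 0.2649;  centre 2 = (-0.1325, 0.2294, -0.0964)
φ3=240.0°: virtual centre (-0.1125, -0.1949, -0.1299), radius l
|centre ₂|²−|centre ₁|² = 0.0228;  |centre ₃|²−|centre ₁|² = 0.0109
plane₁₂: -0.6426x+0.4588y+0.0969z = 0.0228
Cramer: x(z) = -0.0263+0.0978z;  y(z) = 0.0129-0.0743z
quadratic in z: (1.0151)z²+(0.2458)z+(-0.0109)=0, √Δ=0.3238 → z ∈ {-0.2806, 0.0384}; z = -0.2806 (taking z<0)
x = -0.0538, y = 0.0337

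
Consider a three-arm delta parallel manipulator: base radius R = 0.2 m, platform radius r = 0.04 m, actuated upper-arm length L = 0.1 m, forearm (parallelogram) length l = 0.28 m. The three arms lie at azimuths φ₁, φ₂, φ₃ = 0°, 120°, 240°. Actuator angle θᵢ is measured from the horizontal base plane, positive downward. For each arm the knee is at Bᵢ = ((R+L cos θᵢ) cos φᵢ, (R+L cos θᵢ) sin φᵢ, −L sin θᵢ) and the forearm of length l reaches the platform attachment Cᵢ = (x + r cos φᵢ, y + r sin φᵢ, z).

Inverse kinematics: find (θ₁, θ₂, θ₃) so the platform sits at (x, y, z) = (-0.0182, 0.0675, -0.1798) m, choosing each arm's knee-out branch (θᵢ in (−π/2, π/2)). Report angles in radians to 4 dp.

θ₁ = 0.7857, θ₂ = -0.2630, θ₃ = 1.0473

rotate P by −φ1: (-0.0182, 0.0675, -0.1798)
  e−x'=0.1782;  (l²−L²−(e−x')²−y'²−z²)/2L = -0.0012
  θ1 = atan2(B,A) + arccos(C/0.2531) = 0.7857
rotate P by −φ2: (0.0676, -0.0180, -0.1798)
  A cos θ + B sin θ = C:  0.0924·cos θ + -0.1798·sin θ = 0.1360
  √(A²+B²)=0.2022;  θ2 = -1.0959+0.8329 ≈ -0.2630
rotate P by −φ3: (-0.0494, -0.0495, -0.1798)
  A cos θ + B sin θ = C:  0.2094·cos θ + -0.1798·sin θ = -0.0510
  γ=atan2(-0.1798,0.2094)=-0.7096;  ψ=arccos(-0.1850)=1.7568;  θ3=γ+ψ≈1.0473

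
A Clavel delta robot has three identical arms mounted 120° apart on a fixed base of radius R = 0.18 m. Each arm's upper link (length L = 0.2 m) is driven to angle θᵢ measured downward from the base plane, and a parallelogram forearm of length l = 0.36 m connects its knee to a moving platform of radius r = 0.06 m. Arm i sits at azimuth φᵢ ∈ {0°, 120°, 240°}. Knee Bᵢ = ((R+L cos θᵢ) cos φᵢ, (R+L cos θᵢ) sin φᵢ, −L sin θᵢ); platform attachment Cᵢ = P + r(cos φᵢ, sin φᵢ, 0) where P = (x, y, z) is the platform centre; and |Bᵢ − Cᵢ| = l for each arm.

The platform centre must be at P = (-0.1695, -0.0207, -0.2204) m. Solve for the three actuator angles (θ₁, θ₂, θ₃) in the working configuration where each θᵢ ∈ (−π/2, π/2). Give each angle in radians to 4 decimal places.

θ₁ = 1.2216, θ₂ = 0.0873, θ₃ = -0.1742

φ1=0.0° → target in arm frame (-0.1695, -0.0207)
  A=0.2895, B=-0.2204, C=(l²−L²−A²−y'²−z²)/(2L)=-0.1080
  θ1 = atan2(B,A) + arccos(C/0.3638) = 1.2216
arm 2 (φ=120.0°): x'=0.0668, y'=0.1571
  A=0.0532, B=-0.2204, C=(l²−L²−A²−y'²−z²)/(2L)=0.0338
  γ=atan2(-0.2204,0.0532)=-1.3340;  ψ=arccos(0.1489)=1.4214;  θ2=γ+ψ≈0.0873
φ3=240.0° → target in arm frame (0.1027, -0.1364)
  e−x'=0.0173;  (l²−L²−(e−x')²−y'²−z²)/2L = 0.0553
  θ3 = atan2(B,A) + arccos(C/0.2211) = -0.1742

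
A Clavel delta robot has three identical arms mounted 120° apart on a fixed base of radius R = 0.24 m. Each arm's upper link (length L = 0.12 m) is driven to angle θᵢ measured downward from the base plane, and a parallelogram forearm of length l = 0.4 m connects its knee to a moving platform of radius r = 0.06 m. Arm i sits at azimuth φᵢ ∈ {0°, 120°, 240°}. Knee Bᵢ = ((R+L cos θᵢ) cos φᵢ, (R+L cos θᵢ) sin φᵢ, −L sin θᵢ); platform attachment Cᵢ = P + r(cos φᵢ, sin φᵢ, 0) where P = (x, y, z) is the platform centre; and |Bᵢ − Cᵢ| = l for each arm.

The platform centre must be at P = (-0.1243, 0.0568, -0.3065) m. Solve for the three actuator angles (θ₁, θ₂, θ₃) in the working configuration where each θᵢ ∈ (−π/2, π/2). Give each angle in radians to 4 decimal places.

arm 1 (φ=0.0°): x'=-0.1243, y'=0.0568
  e−x'=0.3043;  (l²−L²−(e−x')²−y'²−z²)/2L = -0.1840
  θ1 = atan2(B,A) + arccos(C/0.4319) = 1.2220
φ2=120.0° → target in arm frame (0.1113, 0.0792)
  e−x'=0.0687;  (l²−L²−(e−x')²−y'²−z²)/2L = 0.1694
  θ2 = atan2(B,A) + arccos(C/0.3141) = -0.3494
φ3=240.0° → target in arm frame (0.0130, -0.1360)
  A cos θ + B sin θ = C:  0.1670·cos θ + -0.3065·sin θ = 0.0219
  θ3 = atan2(B,A) + arccos(C/0.3491) = 0.4363

θ₁ = 1.2220, θ₂ = -0.3494, θ₃ = 0.4363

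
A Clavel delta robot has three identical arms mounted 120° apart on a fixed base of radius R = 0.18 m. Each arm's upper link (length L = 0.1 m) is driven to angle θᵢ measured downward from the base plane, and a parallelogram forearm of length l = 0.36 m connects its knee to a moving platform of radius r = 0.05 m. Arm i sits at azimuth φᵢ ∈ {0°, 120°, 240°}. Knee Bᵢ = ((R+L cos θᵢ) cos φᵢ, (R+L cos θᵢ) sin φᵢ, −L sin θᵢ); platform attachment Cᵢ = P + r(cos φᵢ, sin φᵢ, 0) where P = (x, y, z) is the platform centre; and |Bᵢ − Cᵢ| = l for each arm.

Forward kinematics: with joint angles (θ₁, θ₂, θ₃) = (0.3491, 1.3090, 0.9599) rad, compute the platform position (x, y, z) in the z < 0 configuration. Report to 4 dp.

(0.0886, -0.0365, -0.3658)

arm 1 at φ=0.0°: ρ1 = 0.2240;  S1 = (0.2240, 0.0000, -0.0342)
S2 = (0.1559·cos120.0°, 0.1559·sin120.0°, -0.0966) = (-0.0779, 0.1350, -0.0966)
arm 3 at φ=240.0°: ρ3 = 0.1874;  S3 = (-0.0937, -0.1623, -0.0819)
|S₂|²−|S₁|² = -0.0177;  |S₃|²−|S₁|² = -0.0095
plane₁₂: -0.6038x+0.2700y+-0.1248z = -0.0177
Cramer: x(z) = 0.0226-0.1803z;  y(z) = -0.0150+0.0589z
into |P−S₁|² = l²: 1.0360z² + 0.1392z + -0.0877 = 0;  Δ = 0.3827;  z = -0.3658 or 0.2314 → z<0 root = -0.3658
x = 0.0886, y = -0.0365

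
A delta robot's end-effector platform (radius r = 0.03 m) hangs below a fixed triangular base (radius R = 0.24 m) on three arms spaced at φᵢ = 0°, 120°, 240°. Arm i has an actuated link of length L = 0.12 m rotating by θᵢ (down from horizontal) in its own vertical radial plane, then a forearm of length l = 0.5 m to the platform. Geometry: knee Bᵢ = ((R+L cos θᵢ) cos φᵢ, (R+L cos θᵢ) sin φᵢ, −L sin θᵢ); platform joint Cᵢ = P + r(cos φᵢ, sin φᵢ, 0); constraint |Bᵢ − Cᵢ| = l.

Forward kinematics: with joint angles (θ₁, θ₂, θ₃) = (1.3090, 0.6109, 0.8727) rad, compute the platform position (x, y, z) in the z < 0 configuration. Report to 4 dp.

O1 = (0.2411·cos0.0°, 0.2411·sin0.0°, -0.1159) = (0.2411, 0.0000, -0.1159)
O2 = (0.3083·cos120.0°, 0.3083·sin120.0°, -0.0688) = (-0.1541, 0.2670, -0.0688)
arm 3 at φ=240.0°: ρ3 = 0.2871;  O3 = (-0.1436, -0.2487, -0.0919)
eliminate P² terms by subtracting sphere 1 from 2 and 3
plane₁₂: -0.7904x+0.5340y+0.0942z = 0.0282
det = 0.8039;  x = -0.0303+0.0901z,  y = 0.0080+-0.0429z
quadratic in z: (1.0100)z²+(0.1822)z+(-0.1629)=0, √Δ=0.8313 → z ∈ {-0.5018, 0.3213}; z = -0.5018 (taking z<0)
x = -0.0755, y = 0.0295

(-0.0755, 0.0295, -0.5018)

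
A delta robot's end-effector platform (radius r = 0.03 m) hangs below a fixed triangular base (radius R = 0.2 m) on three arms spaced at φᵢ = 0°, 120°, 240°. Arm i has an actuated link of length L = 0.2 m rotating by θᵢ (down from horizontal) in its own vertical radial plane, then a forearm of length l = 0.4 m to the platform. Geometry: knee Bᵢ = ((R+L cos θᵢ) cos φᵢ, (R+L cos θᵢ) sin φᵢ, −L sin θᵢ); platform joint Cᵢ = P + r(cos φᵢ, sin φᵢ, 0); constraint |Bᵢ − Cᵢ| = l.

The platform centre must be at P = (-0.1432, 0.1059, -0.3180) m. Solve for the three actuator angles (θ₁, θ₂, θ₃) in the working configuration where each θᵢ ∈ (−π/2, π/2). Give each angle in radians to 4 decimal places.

θ₁ = 1.3089, θ₂ = -0.0875, θ₃ = 0.8728

arm 1 (φ=0.0°): x'=-0.1432, y'=0.1059
  e−x'=0.3132;  (l²−L²−(e−x')²−y'²−z²)/2L = -0.2261
  √(A²+B²)=0.4463;  θ1 = -0.7930+2.1019 ≈ 1.3089
arm 2 (φ=120.0°): x'=0.1633, y'=0.0711
  e−x'=0.0067;  (l²−L²−(e−x')²−y'²−z²)/2L = 0.0345
  √(A²+B²)=0.3181;  θ2 = -1.5498+1.4623 ≈ -0.0875
rotate P by −φ3: (-0.0201, -0.1770, -0.3180)
  A=0.1901, B=-0.3180, C=(l²−L²−A²−y'²−z²)/(2L)=-0.1215
  √(A²+B²)=0.3705;  θ3 = -1.0320+1.9048 ≈ 0.8728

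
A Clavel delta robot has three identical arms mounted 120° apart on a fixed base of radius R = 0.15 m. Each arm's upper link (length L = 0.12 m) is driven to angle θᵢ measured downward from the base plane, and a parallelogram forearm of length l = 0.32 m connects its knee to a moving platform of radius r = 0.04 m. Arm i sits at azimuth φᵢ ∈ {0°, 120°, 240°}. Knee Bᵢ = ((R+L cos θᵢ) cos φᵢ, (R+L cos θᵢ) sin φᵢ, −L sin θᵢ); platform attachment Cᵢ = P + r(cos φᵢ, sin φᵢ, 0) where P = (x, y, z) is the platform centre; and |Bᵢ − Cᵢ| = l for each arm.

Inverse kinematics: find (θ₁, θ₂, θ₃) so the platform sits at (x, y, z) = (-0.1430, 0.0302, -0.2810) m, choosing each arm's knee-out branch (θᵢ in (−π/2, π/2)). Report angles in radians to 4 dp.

θ₁ = 1.3964, θ₂ = 0.0874, θ₃ = 0.4364

φ1=0.0° → target in arm frame (-0.1430, 0.0302)
  A cos θ + B sin θ = C:  0.2530·cos θ + -0.2810·sin θ = -0.2328
  √(A²+B²)=0.3781;  θ1 = -0.8378+2.2342 ≈ 1.3964
arm 2 (φ=120.0°): x'=0.0977, y'=0.1087
  A cos θ + B sin θ = C:  0.0123·cos θ + -0.2810·sin θ = -0.0122
  √(A²+B²)=0.2813;  θ2 = -1.5269+1.6143 ≈ 0.0874
arm 3 (φ=240.0°): x'=0.0453, y'=-0.1389
  A cos θ + B sin θ = C:  0.0647·cos θ + -0.2810·sin θ = -0.0602
  √(A²+B²)=0.2883;  θ3 = -1.3446+1.7811 ≈ 0.4364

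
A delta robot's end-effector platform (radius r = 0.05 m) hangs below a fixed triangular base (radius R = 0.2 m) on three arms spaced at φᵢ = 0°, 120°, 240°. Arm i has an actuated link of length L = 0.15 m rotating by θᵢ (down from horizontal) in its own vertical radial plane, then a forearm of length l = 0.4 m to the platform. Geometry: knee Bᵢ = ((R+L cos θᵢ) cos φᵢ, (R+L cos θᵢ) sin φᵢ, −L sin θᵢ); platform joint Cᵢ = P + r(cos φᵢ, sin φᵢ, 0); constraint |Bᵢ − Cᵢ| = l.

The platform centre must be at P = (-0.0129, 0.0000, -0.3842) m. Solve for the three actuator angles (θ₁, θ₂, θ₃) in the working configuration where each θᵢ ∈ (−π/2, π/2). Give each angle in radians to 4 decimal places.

θ₁ = 0.6981, θ₂ = 0.6109, θ₃ = 0.6109

rotate P by −φ1: (-0.0129, 0.0000, -0.3842)
  A=0.1629, B=-0.3842, C=(l²−L²−A²−y'²−z²)/(2L)=-0.1222
  √(A²+B²)=0.4173;  θ1 = -1.1698+1.8679 ≈ 0.6981
φ2=120.0° → target in arm frame (0.0064, 0.0112)
  e−x'=0.1436;  (l²−L²−(e−x')²−y'²−z²)/2L = -0.1028
  √(A²+B²)=0.4101;  θ2 = -1.2132+1.8242 ≈ 0.6109
rotate P by −φ3: (0.0065, -0.0112, -0.3842)
  e−x'=0.1436;  (l²−L²−(e−x')²−y'²−z²)/2L = -0.1028
  √(A²+B²)=0.4101;  θ3 = -1.2132+1.8242 ≈ 0.6109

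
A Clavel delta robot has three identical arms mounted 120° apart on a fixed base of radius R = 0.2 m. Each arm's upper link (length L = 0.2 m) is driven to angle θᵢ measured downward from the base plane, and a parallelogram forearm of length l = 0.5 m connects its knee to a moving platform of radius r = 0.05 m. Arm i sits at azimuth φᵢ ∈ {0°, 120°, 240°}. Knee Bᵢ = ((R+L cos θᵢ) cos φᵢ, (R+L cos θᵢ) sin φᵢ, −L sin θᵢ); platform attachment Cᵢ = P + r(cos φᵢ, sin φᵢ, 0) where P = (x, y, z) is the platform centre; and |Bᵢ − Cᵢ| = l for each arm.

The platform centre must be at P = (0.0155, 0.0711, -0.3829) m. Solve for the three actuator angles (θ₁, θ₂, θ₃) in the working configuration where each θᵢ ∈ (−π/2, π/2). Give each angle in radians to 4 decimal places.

φ1=0.0° → target in arm frame (0.0155, 0.0711)
  A cos θ + B sin θ = C:  0.1345·cos θ + -0.3829·sin θ = 0.1006
  θ1 = atan2(B,A) + arccos(C/0.4058) = 0.0873
φ2=120.0° → target in arm frame (0.0538, -0.0490)
  A=0.0962, B=-0.3829, C=(l²−L²−A²−y'²−z²)/(2L)=0.1293
  √(A²+B²)=0.3948;  θ2 = -1.3247+1.2370 ≈ -0.0877
φ3=240.0° → target in arm frame (-0.0693, -0.0221)
  A cos θ + B sin θ = C:  0.2193·cos θ + -0.3829·sin θ = 0.0370
  θ3 = atan2(B,A) + arccos(C/0.4413) = 0.4363

θ₁ = 0.0873, θ₂ = -0.0877, θ₃ = 0.4363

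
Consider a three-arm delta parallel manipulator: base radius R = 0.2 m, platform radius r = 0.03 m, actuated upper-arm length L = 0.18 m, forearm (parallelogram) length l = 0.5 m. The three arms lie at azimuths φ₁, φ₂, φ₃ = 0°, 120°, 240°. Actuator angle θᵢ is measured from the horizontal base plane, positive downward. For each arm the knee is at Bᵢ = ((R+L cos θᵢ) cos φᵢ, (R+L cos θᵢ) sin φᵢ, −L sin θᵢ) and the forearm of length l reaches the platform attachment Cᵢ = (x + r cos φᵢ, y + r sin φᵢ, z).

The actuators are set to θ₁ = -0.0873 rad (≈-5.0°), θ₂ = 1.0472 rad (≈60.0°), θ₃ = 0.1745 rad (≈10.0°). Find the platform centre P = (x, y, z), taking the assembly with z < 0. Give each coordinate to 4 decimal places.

arm 1 at φ=0.0°: (R−r)+L cos θ1 = 0.3493;  S1 = (0.3493, 0.0000, 0.0157)
S2 = (0.2600·cos120.0°, 0.2600·sin120.0°, -0.1559) = (-0.1300, 0.2252, -0.1559)
arm 3 at φ=240.0°: (R−r)+L cos θ3 = 0.3473;  S3 = (-0.1736, -0.3007, -0.0313)
eliminate P² terms by subtracting sphere 1 from 2 and 3
[-0.9586 0.4503 -0.3432]·P = -0.0304;  [-1.0459 -0.6015 -0.0939]·P = -0.0007
det = 1.0476;  x = 0.0177+-0.2374z,  y = -0.0297+0.2567z
sphere 1 gives Az²+Bz+C=0 with A=1.1222, B=0.1108, C=-0.1389;  B²−4AC=0.6359;  roots -0.4047, 0.3059;  negative root z = -0.4047
x = 0.1138, y = -0.1335

(0.1138, -0.1335, -0.4047)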